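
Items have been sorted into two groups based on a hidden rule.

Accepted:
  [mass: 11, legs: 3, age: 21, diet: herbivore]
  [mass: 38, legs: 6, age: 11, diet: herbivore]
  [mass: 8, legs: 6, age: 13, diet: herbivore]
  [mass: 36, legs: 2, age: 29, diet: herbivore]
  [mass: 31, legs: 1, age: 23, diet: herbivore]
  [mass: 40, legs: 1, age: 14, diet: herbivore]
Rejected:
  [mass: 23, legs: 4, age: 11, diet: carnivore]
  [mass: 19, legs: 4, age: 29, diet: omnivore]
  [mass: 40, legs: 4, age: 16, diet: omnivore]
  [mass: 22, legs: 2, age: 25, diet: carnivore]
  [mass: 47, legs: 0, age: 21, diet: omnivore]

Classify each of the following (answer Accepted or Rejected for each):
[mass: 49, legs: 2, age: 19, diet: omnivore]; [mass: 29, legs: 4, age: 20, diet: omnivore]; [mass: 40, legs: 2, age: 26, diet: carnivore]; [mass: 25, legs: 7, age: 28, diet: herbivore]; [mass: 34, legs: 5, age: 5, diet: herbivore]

Rejected, Rejected, Rejected, Accepted, Accepted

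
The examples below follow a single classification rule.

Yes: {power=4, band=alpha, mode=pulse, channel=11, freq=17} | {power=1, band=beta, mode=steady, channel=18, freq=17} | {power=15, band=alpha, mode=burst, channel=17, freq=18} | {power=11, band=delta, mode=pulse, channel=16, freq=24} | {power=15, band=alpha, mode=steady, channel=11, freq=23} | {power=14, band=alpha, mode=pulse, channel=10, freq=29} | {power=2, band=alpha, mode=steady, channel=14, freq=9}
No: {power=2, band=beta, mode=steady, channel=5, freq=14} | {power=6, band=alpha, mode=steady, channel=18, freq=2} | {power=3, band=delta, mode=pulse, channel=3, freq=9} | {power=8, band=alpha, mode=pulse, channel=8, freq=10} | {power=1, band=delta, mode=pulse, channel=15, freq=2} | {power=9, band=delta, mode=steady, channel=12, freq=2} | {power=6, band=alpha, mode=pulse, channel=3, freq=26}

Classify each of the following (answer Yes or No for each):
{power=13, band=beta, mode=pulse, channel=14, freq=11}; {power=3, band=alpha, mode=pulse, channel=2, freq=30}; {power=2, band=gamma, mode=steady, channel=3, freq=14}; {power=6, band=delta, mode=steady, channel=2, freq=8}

Rule: channel ≥ 10 AND freq ≥ 9. This holds for each 'Yes' example and fails for each 'No' one.
{power=13, band=beta, mode=pulse, channel=14, freq=11}: channel = 14, freq = 11 — meets the rule, so Yes. {power=3, band=alpha, mode=pulse, channel=2, freq=30}: channel = 2, freq = 30 — fails the rule, so No. {power=2, band=gamma, mode=steady, channel=3, freq=14}: channel = 3, freq = 14 — fails the rule, so No. {power=6, band=delta, mode=steady, channel=2, freq=8}: channel = 2, freq = 8 — fails the rule, so No.

Yes, No, No, No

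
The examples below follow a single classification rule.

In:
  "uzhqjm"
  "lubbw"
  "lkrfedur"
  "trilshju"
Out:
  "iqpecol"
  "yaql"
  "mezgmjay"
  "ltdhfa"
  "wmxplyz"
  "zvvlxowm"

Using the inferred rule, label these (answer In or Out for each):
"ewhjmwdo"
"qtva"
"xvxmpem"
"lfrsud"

Out, Out, Out, In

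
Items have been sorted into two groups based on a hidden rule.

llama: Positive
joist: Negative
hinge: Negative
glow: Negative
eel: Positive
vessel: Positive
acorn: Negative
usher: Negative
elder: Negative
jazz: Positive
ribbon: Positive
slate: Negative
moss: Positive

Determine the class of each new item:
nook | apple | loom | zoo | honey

Positive, Positive, Positive, Positive, Negative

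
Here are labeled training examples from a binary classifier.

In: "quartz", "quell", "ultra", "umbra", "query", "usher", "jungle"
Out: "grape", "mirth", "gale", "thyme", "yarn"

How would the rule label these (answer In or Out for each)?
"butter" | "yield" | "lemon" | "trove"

In, Out, Out, Out

Looking at the examples, the only property every 'In' case has and every 'Out' case lacks is: contains 'u'.
"butter" — has 'u', hence In. "yield" — no 'u', hence Out. "lemon" — no 'u', hence Out. "trove" — no 'u', hence Out.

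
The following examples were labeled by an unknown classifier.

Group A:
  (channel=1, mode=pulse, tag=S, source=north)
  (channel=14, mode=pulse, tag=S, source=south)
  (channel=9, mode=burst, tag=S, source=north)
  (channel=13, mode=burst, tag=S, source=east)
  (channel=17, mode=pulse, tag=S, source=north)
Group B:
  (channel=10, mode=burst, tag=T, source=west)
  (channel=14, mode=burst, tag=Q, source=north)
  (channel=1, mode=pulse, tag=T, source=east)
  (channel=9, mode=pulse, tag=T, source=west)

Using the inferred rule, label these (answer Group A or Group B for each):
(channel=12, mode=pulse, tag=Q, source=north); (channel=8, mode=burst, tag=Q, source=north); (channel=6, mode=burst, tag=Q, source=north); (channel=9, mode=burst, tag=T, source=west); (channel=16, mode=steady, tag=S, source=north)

The pattern is that an item is 'Group A' exactly when: tag is S.

Group B, Group B, Group B, Group B, Group A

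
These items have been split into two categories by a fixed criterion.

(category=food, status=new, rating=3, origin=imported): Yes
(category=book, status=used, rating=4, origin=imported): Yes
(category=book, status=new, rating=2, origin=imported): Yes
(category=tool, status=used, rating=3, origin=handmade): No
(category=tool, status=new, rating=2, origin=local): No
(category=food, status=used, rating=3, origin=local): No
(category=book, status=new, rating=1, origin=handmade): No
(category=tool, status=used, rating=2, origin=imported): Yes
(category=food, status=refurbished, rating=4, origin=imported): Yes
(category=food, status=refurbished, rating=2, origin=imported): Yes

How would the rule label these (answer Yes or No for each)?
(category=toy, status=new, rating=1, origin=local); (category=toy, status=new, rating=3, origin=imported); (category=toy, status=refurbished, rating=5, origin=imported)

No, Yes, Yes

The rule appears to be: origin is imported.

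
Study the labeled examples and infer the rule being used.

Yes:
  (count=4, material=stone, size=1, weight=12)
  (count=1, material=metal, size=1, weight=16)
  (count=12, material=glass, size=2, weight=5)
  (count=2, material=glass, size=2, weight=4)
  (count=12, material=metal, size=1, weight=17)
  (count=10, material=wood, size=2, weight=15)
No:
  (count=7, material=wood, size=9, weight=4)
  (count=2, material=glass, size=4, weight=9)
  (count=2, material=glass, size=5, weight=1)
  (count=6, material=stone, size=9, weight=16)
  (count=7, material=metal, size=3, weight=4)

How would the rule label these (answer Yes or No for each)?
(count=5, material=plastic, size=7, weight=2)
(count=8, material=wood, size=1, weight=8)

All 'Yes' examples share one property — size ≤ 2 — and every 'No' example lacks it.
(count=5, material=plastic, size=7, weight=2): size = 7 — doesn't match, so No. (count=8, material=wood, size=1, weight=8): size = 1 — has this property, so Yes.

No, Yes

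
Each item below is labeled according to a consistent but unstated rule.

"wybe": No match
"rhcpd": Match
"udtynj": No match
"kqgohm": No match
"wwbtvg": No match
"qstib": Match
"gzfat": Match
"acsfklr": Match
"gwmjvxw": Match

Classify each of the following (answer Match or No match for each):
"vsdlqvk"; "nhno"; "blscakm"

Match, No match, Match

The pattern is that an item is 'Match' exactly when: odd length.
"vsdlqvk" → length 7 → Match. "nhno" → length 4 → No match. "blscakm" → length 7 → Match.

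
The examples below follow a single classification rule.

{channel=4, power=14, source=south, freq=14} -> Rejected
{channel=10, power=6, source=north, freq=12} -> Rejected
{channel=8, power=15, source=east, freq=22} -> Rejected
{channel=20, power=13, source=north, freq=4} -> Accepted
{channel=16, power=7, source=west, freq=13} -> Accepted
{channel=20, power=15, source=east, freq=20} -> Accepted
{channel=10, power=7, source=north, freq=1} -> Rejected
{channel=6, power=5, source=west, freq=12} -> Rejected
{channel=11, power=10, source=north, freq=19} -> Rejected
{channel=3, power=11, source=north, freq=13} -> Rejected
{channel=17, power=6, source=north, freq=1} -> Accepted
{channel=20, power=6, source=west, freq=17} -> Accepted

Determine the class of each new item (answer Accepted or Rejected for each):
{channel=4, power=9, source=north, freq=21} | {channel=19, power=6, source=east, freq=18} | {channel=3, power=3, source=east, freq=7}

Rejected, Accepted, Rejected

The simplest hypothesis consistent with all the labels is: channel ≥ 16.
{channel=4, power=9, source=north, freq=21} → channel = 4 → Rejected.
{channel=19, power=6, source=east, freq=18} → channel = 19 → Accepted.
{channel=3, power=3, source=east, freq=7} → channel = 3 → Rejected.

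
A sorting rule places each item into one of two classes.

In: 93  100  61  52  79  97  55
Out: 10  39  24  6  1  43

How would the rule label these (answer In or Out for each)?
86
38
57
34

The pattern is that an item is 'In' exactly when: at least 52.

In, Out, In, Out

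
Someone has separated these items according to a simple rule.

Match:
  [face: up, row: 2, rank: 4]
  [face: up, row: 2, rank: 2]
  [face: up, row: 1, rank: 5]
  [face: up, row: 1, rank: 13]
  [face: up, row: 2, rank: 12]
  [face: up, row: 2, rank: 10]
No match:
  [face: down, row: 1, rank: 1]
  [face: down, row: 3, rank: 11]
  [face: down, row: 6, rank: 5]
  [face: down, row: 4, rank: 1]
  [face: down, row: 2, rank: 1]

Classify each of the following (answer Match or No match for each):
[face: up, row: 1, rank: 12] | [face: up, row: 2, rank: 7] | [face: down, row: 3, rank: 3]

Match, Match, No match

The common property of the 'Match' items is: face is up. No 'No match' item has it.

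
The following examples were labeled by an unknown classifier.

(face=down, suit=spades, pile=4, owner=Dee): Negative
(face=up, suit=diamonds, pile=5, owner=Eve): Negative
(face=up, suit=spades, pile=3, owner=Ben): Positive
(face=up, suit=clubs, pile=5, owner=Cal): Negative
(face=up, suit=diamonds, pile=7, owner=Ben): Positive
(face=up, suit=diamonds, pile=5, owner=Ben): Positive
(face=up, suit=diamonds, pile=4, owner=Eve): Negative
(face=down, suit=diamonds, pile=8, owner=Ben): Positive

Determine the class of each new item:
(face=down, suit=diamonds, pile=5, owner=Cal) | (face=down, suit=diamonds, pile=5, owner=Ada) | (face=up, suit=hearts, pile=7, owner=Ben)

Negative, Negative, Positive

Checking candidate rules against both groups, what survives is: owner is Ben.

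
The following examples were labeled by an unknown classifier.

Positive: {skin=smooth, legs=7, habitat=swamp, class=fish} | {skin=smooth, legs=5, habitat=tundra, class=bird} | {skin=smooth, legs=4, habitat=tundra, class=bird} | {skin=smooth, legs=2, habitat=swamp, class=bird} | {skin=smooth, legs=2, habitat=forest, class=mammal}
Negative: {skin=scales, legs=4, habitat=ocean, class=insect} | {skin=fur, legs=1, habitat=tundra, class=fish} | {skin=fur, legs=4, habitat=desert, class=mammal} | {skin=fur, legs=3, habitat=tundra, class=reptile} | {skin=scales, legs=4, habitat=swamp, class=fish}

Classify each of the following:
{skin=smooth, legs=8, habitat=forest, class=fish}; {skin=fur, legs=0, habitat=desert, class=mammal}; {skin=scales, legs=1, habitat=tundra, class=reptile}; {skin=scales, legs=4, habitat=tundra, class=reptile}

Positive, Negative, Negative, Negative

Every 'Positive' example satisfies: skin is smooth. None of the 'Negative' examples do.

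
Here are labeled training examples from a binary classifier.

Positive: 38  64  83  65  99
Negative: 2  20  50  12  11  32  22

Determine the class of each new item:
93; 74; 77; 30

Positive, Positive, Positive, Negative

Rule: digit sum ≥ 6. This holds for each 'Positive' example and fails for each 'Negative' one.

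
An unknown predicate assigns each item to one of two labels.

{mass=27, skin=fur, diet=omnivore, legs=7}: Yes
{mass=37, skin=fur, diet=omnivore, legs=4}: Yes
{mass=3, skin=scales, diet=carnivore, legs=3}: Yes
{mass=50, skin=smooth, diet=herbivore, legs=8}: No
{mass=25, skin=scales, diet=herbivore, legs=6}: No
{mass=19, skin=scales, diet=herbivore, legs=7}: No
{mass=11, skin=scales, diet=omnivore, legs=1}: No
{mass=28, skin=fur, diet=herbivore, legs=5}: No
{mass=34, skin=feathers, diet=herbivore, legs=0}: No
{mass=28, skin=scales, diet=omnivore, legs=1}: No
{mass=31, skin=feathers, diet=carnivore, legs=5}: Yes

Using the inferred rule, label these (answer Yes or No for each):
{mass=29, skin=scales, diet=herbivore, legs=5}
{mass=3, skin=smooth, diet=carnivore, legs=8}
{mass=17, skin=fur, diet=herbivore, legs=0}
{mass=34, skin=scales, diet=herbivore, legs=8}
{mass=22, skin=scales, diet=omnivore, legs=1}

No, Yes, No, No, No

The pattern is that an item is 'Yes' exactly when: diet is not herbivore AND legs ≥ 3.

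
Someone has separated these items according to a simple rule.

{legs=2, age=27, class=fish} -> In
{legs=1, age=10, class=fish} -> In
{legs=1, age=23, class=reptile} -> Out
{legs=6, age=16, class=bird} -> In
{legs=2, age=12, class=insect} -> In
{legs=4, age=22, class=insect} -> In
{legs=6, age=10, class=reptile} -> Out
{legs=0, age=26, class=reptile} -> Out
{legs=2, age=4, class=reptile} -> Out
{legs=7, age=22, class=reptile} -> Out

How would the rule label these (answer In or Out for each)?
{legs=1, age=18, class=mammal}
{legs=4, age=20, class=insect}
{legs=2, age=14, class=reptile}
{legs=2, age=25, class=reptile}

In, In, Out, Out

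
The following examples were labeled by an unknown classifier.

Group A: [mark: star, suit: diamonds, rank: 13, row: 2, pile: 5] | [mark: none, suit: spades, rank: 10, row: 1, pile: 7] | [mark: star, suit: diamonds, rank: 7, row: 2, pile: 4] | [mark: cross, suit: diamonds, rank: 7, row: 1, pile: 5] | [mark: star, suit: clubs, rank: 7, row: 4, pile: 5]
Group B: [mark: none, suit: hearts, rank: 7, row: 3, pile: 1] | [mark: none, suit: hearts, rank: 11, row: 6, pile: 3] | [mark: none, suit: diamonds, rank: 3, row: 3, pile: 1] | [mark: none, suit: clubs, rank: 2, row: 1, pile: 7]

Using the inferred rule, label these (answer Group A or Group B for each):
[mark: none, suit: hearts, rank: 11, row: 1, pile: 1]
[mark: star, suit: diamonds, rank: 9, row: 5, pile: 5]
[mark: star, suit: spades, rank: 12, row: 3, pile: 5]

Group B, Group A, Group A

The rule appears to be: pile ≥ 4 AND rank ≥ 3.
[mark: none, suit: hearts, rank: 11, row: 1, pile: 1]: pile = 1, rank = 11 — does not pass, so Group B. [mark: star, suit: diamonds, rank: 9, row: 5, pile: 5]: pile = 5, rank = 9 — checks out, so Group A. [mark: star, suit: spades, rank: 12, row: 3, pile: 5]: pile = 5, rank = 12 — checks out, so Group A.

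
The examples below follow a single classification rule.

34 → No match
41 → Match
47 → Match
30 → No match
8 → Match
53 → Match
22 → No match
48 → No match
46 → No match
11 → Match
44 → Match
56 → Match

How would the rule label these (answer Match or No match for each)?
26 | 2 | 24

Match, Match, No match

Rule: ≡ 2 (mod 3). This holds for each 'Match' example and fails for each 'No match' one.
26 → 26 mod 3 = 2 → Match. 2 → 2 mod 3 = 2 → Match. 24 → 24 mod 3 = 0 → No match.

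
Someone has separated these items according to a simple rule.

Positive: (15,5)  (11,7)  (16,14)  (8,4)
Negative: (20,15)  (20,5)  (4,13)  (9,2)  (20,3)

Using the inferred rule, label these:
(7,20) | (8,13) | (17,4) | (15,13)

Negative, Negative, Negative, Positive

The simplest hypothesis consistent with all the labels is: sum is even.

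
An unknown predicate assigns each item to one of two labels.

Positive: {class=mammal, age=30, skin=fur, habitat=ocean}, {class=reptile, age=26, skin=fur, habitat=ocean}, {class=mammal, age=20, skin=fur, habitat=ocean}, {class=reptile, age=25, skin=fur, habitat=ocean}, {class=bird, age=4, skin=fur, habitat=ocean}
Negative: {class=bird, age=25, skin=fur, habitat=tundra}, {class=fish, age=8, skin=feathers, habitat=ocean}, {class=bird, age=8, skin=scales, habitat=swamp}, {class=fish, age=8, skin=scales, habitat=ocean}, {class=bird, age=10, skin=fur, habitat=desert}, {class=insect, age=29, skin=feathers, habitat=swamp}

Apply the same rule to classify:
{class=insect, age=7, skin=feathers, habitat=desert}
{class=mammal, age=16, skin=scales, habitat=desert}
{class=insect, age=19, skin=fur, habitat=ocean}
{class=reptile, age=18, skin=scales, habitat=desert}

A rule that fits every label: skin is fur AND habitat is ocean — true of each 'Positive' example, false of each 'Negative' one.
{class=insect, age=7, skin=feathers, habitat=desert}: Negative (skin is feathers, habitat is desert). {class=mammal, age=16, skin=scales, habitat=desert}: Negative (skin is scales, habitat is desert). {class=insect, age=19, skin=fur, habitat=ocean}: Positive (skin is fur, habitat is ocean). {class=reptile, age=18, skin=scales, habitat=desert}: Negative (skin is scales, habitat is desert).

Negative, Negative, Positive, Negative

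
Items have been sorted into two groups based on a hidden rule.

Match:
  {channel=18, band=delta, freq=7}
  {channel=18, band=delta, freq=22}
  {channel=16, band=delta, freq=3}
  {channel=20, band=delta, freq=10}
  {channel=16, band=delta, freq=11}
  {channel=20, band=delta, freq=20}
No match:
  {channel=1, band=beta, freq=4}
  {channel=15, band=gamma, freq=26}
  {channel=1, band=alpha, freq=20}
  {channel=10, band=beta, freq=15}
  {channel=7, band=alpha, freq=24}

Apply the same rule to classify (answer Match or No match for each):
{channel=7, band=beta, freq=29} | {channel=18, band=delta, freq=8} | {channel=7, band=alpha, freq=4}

No match, Match, No match

The common property of the 'Match' items is: band is delta. No 'No match' item has it.
{channel=7, band=beta, freq=29}: band is beta — doesn't qualify, so No match.
{channel=18, band=delta, freq=8}: band is delta — meets the rule, so Match.
{channel=7, band=alpha, freq=4}: band is alpha — doesn't qualify, so No match.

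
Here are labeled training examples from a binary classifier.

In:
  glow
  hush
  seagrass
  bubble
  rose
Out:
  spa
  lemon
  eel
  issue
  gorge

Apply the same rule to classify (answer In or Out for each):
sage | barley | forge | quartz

In, In, Out, In

Looking at the examples, the only property every 'In' case has and every 'Out' case lacks is: even length.
sage: length 4 — fits, so In.
barley: length 6 — fits, so In.
forge: length 5 — does not satisfy this, so Out.
quartz: length 6 — fits, so In.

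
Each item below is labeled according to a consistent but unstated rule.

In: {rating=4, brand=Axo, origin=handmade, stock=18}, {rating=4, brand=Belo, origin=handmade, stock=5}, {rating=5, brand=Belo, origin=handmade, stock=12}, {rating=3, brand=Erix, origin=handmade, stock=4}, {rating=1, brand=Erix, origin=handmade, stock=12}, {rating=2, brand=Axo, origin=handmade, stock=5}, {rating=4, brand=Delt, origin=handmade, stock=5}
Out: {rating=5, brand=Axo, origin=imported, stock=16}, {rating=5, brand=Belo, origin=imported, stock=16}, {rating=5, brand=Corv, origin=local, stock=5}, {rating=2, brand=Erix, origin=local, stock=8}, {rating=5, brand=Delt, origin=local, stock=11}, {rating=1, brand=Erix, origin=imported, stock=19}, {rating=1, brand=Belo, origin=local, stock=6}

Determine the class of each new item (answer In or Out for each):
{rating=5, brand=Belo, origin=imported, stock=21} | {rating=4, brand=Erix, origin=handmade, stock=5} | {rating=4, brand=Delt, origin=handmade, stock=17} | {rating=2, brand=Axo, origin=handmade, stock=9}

Rule: origin is handmade. This holds for each 'In' example and fails for each 'Out' one.
{rating=5, brand=Belo, origin=imported, stock=21} → origin is imported → Out. {rating=4, brand=Erix, origin=handmade, stock=5} → origin is handmade → In. {rating=4, brand=Delt, origin=handmade, stock=17} → origin is handmade → In. {rating=2, brand=Axo, origin=handmade, stock=9} → origin is handmade → In.

Out, In, In, In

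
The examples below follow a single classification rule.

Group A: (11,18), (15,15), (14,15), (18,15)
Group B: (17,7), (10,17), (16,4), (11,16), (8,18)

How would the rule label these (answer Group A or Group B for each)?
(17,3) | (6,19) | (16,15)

Rule: sum ≥ 29. This holds for each 'Group A' example and fails for each 'Group B' one.
Group B: (17,3), since 17+3 = 20.
Group B: (6,19), since 6+19 = 25.
Group A: (16,15), since 16+15 = 31.

Group B, Group B, Group A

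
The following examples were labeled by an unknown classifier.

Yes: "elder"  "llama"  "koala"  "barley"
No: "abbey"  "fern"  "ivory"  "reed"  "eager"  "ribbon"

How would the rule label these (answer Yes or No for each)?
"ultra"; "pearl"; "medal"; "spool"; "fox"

'Yes' ⟺ contains 'l'.
"ultra": has 'l', passes → Yes. "pearl": has 'l', passes → Yes. "medal": has 'l', passes → Yes. "spool": has 'l', passes → Yes. "fox": no 'l', does not pass → No.

Yes, Yes, Yes, Yes, No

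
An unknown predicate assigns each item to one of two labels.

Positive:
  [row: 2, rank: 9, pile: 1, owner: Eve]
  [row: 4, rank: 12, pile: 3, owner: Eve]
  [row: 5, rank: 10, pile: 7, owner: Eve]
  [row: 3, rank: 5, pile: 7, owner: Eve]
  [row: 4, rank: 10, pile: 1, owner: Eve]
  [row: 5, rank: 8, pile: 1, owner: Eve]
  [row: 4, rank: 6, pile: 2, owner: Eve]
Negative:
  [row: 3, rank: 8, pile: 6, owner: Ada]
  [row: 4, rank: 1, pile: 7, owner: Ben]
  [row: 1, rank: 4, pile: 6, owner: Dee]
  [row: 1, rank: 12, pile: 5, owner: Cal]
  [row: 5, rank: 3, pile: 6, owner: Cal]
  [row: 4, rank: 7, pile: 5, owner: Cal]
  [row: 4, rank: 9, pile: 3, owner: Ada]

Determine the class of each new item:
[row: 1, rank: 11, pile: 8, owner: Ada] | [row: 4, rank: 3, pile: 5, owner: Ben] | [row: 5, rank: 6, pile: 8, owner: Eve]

Negative, Negative, Positive

All 'Positive' examples share one property — owner is Eve — and every 'Negative' example lacks it.
[row: 1, rank: 11, pile: 8, owner: Ada] → owner is Ada → Negative.
[row: 4, rank: 3, pile: 5, owner: Ben] → owner is Ben → Negative.
[row: 5, rank: 6, pile: 8, owner: Eve] → owner is Eve → Positive.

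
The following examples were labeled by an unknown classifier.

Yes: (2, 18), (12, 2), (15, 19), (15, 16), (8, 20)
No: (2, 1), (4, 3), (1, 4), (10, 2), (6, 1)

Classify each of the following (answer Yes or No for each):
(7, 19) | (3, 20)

Yes, Yes

A rule that fits every label: sum ≥ 14 — true of each 'Yes' example, false of each 'No' one.
(7, 19) → 7+19 = 26 → Yes.
(3, 20) → 3+20 = 23 → Yes.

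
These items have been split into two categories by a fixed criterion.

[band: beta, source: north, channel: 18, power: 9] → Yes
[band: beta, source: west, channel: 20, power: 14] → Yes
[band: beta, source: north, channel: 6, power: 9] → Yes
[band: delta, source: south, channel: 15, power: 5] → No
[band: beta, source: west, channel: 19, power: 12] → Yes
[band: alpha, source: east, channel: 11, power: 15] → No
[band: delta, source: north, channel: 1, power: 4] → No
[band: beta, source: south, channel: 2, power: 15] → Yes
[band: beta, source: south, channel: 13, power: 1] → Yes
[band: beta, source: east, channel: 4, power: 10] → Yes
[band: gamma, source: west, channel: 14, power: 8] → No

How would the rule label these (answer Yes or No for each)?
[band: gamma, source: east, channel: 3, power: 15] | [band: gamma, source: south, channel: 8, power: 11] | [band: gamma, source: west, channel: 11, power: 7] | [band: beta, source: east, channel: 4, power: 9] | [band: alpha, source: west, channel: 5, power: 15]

No, No, No, Yes, No

The simplest hypothesis consistent with all the labels is: band is beta.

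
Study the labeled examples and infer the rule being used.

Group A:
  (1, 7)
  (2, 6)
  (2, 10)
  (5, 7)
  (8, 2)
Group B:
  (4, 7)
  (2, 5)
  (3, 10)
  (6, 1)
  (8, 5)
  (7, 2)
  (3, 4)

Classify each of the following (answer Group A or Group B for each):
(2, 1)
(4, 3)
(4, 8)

A rule that fits every label: sum is even — true of each 'Group A' example, false of each 'Group B' one.
Group B: (2, 1), since 2+1 = 3. Group B: (4, 3), since 4+3 = 7. Group A: (4, 8), since 4+8 = 12.

Group B, Group B, Group A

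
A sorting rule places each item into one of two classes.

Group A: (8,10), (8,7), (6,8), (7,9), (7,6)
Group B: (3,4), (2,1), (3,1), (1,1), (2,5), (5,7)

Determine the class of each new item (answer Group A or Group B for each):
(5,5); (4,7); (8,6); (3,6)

The distinguishing property — sum ≥ 13 — holds for all the 'Group A' cases and none of the 'Group B' cases.
(5,5) → 5+5 = 10 → Group B.
(4,7) → 4+7 = 11 → Group B.
(8,6) → 8+6 = 14 → Group A.
(3,6) → 3+6 = 9 → Group B.

Group B, Group B, Group A, Group B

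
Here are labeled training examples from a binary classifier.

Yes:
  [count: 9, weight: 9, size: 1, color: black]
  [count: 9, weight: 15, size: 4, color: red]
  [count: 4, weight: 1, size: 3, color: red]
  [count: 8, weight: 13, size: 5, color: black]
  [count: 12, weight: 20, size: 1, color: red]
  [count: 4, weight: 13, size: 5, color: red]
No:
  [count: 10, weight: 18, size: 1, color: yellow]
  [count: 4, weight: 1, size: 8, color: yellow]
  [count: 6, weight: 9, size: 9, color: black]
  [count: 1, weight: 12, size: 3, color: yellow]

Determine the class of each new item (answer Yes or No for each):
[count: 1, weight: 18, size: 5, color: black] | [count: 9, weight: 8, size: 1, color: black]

Yes, Yes

The simplest hypothesis consistent with all the labels is: color is not yellow AND size ≤ 5.
Yes: [count: 1, weight: 18, size: 5, color: black], since color is black, size = 5.
Yes: [count: 9, weight: 8, size: 1, color: black], since color is black, size = 1.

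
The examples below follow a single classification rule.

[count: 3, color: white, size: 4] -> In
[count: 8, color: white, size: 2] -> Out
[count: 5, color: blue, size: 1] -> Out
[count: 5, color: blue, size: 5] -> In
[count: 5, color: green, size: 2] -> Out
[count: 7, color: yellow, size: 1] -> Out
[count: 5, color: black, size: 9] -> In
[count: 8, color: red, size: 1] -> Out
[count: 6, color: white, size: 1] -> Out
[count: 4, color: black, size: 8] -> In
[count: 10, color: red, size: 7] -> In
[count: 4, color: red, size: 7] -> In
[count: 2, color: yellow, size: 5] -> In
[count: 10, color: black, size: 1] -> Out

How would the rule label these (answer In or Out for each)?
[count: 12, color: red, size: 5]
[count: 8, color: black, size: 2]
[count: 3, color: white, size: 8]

In, Out, In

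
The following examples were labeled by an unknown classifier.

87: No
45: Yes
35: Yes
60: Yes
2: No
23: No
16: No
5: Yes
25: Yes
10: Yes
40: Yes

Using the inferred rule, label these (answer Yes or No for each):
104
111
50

No, No, Yes

The classifier is using: multiple of 5.
104: 104 = 5·20 + 4 — does not pass, so No.
111: 111 = 5·22 + 1 — does not pass, so No.
50: 50 = 5·10 — matches, so Yes.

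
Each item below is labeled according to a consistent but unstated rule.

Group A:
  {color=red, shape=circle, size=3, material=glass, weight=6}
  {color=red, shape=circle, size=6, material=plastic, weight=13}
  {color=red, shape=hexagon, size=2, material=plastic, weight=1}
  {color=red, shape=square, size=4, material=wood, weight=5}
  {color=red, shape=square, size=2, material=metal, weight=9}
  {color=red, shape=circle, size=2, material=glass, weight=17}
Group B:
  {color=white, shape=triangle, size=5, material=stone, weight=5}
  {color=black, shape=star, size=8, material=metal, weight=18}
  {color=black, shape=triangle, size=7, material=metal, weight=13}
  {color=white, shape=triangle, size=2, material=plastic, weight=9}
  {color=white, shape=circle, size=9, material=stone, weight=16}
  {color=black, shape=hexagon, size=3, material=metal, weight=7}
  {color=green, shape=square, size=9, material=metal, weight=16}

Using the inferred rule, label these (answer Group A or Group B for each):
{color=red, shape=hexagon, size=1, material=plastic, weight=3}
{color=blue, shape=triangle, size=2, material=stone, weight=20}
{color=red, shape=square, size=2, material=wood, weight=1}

Every 'Group A' example satisfies: color is red. None of the 'Group B' examples do.

Group A, Group B, Group A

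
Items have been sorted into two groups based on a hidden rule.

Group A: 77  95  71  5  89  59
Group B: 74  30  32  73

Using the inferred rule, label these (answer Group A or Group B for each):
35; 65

One predicate separates the groups cleanly: ≡ 5 (mod 6).

Group A, Group A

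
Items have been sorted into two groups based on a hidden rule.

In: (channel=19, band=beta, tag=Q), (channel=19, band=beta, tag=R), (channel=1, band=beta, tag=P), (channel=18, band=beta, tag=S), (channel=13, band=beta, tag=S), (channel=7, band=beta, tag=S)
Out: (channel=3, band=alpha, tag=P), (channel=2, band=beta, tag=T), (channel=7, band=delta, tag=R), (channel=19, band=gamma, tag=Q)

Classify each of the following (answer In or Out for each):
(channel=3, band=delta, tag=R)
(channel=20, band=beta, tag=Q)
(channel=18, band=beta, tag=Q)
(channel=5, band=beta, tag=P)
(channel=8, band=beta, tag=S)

Out, In, In, In, In

One predicate separates the groups cleanly: band is beta AND channel ≠ 2.
Out: (channel=3, band=delta, tag=R), since band is delta, channel = 3. In: (channel=20, band=beta, tag=Q), since band is beta, channel = 20. In: (channel=18, band=beta, tag=Q), since band is beta, channel = 18. In: (channel=5, band=beta, tag=P), since band is beta, channel = 5. In: (channel=8, band=beta, tag=S), since band is beta, channel = 8.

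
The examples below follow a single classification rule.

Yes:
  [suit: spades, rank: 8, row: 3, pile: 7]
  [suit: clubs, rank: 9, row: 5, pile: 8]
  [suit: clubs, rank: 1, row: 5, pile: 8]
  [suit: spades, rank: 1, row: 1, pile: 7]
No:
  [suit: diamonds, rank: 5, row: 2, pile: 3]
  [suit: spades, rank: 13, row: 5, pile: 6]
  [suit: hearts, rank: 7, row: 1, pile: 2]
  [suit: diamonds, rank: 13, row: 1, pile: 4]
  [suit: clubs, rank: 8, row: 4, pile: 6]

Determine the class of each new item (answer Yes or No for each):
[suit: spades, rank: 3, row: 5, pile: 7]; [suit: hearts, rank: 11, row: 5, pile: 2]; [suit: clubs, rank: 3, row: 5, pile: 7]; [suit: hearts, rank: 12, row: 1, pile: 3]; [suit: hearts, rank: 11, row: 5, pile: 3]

The common property of the 'Yes' items is: pile ≥ 7. No 'No' item has it.
[suit: spades, rank: 3, row: 5, pile: 7] → pile = 7 → Yes. [suit: hearts, rank: 11, row: 5, pile: 2] → pile = 2 → No. [suit: clubs, rank: 3, row: 5, pile: 7] → pile = 7 → Yes. [suit: hearts, rank: 12, row: 1, pile: 3] → pile = 3 → No. [suit: hearts, rank: 11, row: 5, pile: 3] → pile = 3 → No.

Yes, No, Yes, No, No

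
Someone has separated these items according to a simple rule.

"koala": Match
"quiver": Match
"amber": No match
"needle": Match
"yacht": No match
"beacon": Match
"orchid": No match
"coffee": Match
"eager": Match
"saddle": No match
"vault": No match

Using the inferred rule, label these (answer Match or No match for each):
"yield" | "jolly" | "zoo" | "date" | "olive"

No match, No match, No match, No match, Match

The rule appears to be: has ≥ 3 vowels.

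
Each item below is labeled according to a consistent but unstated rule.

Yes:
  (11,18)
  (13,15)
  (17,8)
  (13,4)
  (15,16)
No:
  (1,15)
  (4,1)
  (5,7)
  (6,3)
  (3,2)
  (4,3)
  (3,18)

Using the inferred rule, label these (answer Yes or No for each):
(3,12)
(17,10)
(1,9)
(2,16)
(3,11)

The classifier is using: first ≥ 7.

No, Yes, No, No, No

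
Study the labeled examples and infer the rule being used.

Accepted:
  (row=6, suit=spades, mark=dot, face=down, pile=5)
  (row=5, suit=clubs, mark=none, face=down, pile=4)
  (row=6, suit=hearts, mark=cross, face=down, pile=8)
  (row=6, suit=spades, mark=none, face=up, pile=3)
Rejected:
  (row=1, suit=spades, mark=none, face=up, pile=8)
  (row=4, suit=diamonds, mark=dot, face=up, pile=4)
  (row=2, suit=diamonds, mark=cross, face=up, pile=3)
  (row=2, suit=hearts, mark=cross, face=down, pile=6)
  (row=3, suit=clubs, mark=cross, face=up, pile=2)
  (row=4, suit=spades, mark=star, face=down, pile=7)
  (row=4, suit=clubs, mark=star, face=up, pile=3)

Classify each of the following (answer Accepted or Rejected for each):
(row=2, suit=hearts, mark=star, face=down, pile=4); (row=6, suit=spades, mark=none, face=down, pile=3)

Rejected, Accepted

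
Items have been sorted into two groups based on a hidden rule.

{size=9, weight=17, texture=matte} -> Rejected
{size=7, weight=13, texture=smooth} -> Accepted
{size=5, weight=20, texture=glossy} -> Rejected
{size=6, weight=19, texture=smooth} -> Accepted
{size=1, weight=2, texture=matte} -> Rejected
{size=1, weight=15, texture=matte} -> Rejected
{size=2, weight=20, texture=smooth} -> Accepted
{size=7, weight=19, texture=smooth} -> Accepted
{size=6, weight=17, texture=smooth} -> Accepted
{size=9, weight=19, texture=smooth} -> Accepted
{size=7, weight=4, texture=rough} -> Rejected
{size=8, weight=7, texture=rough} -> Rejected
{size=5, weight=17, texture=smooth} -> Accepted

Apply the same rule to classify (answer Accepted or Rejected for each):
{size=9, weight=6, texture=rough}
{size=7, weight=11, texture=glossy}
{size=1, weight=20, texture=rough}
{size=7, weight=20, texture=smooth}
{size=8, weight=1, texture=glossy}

The distinguishing property — texture is smooth — holds for all the 'Accepted' cases and none of the 'Rejected' cases.

Rejected, Rejected, Rejected, Accepted, Rejected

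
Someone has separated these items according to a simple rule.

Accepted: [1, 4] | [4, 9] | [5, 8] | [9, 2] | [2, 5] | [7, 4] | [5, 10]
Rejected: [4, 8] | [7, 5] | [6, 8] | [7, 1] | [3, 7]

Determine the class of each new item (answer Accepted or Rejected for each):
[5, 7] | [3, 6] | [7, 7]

Rejected, Accepted, Rejected

Every 'Accepted' example satisfies: sum is odd. None of the 'Rejected' examples do.
[5, 7] — 5+7 = 12, hence Rejected.
[3, 6] — 3+6 = 9, hence Accepted.
[7, 7] — 7+7 = 14, hence Rejected.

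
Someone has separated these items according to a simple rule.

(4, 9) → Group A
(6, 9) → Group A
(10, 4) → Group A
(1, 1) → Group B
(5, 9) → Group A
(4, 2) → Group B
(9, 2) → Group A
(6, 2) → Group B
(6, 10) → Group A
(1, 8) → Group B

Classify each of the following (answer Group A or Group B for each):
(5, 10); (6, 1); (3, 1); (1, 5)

Group A, Group B, Group B, Group B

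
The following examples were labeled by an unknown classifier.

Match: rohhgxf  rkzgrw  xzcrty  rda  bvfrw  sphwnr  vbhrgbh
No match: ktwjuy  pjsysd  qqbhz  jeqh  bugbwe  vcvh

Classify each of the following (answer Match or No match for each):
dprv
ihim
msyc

Match, No match, No match

The common property of the 'Match' items is: contains 'r'. No 'No match' item has it.
dprv — has 'r', hence Match.
ihim — no 'r', hence No match.
msyc — no 'r', hence No match.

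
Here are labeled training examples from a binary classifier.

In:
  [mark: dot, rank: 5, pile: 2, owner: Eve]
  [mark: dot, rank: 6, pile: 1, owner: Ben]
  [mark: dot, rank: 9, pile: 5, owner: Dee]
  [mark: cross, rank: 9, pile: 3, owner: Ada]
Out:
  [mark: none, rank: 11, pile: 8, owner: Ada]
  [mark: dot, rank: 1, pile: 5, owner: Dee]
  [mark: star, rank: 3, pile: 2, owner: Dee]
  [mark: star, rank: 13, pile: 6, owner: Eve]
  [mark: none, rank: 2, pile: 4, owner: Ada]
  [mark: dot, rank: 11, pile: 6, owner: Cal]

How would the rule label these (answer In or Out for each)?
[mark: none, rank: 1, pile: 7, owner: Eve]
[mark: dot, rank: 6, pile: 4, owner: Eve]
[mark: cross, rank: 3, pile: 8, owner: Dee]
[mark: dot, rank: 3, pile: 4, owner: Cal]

Out, In, Out, Out

Every 'In' example satisfies: rank ≥ 5 AND pile ≤ 5. None of the 'Out' examples do.
Out: [mark: none, rank: 1, pile: 7, owner: Eve], since rank = 1, pile = 7. In: [mark: dot, rank: 6, pile: 4, owner: Eve], since rank = 6, pile = 4. Out: [mark: cross, rank: 3, pile: 8, owner: Dee], since rank = 3, pile = 8. Out: [mark: dot, rank: 3, pile: 4, owner: Cal], since rank = 3, pile = 4.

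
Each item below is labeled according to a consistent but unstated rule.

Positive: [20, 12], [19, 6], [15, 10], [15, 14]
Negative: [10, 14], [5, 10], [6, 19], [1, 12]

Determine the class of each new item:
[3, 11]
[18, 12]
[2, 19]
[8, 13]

All 'Positive' examples share one property — first > second — and every 'Negative' example lacks it.
[3, 11]: Negative (3 < 11).
[18, 12]: Positive (18 > 12).
[2, 19]: Negative (2 < 19).
[8, 13]: Negative (8 < 13).

Negative, Positive, Negative, Negative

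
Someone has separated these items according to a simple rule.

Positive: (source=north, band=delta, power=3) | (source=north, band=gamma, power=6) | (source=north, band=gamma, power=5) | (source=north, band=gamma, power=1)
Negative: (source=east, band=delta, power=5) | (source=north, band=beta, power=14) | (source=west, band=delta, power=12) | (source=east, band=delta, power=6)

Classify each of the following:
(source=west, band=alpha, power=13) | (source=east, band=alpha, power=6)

The classifier is using: source is north AND power ≤ 6.
(source=west, band=alpha, power=13): Negative (source is west, power = 13). (source=east, band=alpha, power=6): Negative (source is east, power = 6).

Negative, Negative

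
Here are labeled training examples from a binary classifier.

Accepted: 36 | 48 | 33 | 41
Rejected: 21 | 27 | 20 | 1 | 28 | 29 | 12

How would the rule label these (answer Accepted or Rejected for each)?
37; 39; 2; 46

Accepted, Accepted, Rejected, Accepted

The simplest hypothesis consistent with all the labels is: at least 33.
37 — 37 ≥ 33, hence Accepted. 39 — 39 ≥ 33, hence Accepted. 2 — 2 < 33, hence Rejected. 46 — 46 ≥ 33, hence Accepted.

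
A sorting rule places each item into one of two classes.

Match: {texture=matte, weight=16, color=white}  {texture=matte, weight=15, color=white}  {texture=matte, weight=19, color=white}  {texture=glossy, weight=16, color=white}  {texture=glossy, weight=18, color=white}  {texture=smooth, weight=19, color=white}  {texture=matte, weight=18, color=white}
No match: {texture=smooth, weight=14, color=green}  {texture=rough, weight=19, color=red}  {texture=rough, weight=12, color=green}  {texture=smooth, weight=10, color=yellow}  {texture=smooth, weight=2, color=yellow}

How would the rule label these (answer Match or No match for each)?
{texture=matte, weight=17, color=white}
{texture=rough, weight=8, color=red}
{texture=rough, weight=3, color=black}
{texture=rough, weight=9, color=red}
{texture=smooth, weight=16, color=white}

Match, No match, No match, No match, Match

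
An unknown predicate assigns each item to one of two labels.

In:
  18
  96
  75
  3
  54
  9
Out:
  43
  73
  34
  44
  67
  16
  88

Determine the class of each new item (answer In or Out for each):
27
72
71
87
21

The pattern is that an item is 'In' exactly when: multiple of 3.
27: 27 = 3·9, satisfies this → In.
72: 72 = 3·24, satisfies this → In.
71: 71 = 3·23 + 2, doesn't qualify → Out.
87: 87 = 3·29, satisfies this → In.
21: 21 = 3·7, satisfies this → In.

In, In, Out, In, In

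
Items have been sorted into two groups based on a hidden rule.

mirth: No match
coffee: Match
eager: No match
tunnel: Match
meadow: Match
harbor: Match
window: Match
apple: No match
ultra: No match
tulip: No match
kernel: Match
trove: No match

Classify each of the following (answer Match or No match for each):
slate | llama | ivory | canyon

No match, No match, No match, Match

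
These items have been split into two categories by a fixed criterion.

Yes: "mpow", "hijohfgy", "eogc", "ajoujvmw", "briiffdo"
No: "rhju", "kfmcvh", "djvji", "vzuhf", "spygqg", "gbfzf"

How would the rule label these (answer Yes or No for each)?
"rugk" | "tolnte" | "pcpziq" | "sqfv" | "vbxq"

No, Yes, No, No, No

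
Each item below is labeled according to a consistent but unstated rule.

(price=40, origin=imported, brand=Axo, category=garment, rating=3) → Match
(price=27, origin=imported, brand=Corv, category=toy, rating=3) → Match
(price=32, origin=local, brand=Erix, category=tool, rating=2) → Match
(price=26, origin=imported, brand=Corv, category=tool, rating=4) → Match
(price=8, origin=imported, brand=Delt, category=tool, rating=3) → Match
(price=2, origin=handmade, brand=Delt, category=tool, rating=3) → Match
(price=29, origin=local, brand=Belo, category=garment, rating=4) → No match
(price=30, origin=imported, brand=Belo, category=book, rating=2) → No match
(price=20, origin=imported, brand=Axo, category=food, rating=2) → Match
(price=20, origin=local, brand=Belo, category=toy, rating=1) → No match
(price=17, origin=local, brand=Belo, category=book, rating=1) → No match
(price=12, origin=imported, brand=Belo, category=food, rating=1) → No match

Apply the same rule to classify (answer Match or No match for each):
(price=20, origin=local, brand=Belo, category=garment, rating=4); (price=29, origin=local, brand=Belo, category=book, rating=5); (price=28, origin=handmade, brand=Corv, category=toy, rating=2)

Comparing the two groups points to one rule — brand is not Belo.
(price=20, origin=local, brand=Belo, category=garment, rating=4): No match (brand is Belo).
(price=29, origin=local, brand=Belo, category=book, rating=5): No match (brand is Belo).
(price=28, origin=handmade, brand=Corv, category=toy, rating=2): Match (brand is Corv).

No match, No match, Match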